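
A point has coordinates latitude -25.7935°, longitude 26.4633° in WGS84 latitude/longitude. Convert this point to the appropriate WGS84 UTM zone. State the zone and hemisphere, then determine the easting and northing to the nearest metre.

Longitude 26.4633° lies in the 6° band [24°, 30°), giving zone 35; latitude is south of the equator, so 35S.
Zone 35 central meridian λ₀ = 6×35 − 183 = 27°; Δλ = -0.5367°.
Transverse Mercator on WGS84 with k₀ = 0.9996 gives E = 446194.267 m, N = 7147074.748 m.

Zone 35S: E 446194 m, N 7147075 m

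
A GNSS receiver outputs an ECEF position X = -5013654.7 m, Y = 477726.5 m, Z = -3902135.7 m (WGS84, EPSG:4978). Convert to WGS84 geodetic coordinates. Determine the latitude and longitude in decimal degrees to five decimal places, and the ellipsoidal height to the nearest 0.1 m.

lat -37.95470°, lon 174.55700°, h 1065.3 m

λ = atan2(Y, X) = 174.55700003°; p = √(X²+Y²) = 5036363.4 m.
Bowring's method on WGS84 (a = 6378137 m, b = 6356752.314 m) gives φ = -37.95469969°, h = 1065.292 m.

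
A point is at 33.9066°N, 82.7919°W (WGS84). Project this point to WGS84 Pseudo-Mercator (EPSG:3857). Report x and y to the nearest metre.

Web Mercator is spherical with R = a = 6378137 m.
x = R·λ = 6378137 × -1.444991249 = -9216352.150 m.
y = R·ln tan(π/4 + φ/2) = 6378137 × 0.629692898 = 4016267.572 m.

x -9216352 m, y 4016268 m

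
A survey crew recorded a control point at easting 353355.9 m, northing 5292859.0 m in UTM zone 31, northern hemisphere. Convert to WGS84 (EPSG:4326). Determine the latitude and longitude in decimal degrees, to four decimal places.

Zone 31N: λ₀ = 3°, k₀ = 0.9996, false easting 500000 m.
Meridian distance M = (N − FN)/k₀ = 5294977.0 m.
Inverse transverse Mercator on WGS84 gives φ = 47.77239982°, λ = 1.04269999°.

lat 47.7724°, lon 1.0427°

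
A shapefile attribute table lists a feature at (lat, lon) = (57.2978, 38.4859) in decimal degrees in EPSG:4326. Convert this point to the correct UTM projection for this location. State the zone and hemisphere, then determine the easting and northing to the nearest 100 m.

Zone 37N: E 469000 m, N 6350700 m

Longitude 38.4859° lies in the 6° band [36°, 42°), giving zone 37; latitude is north of the equator, so 37N.
Zone 37 central meridian λ₀ = 6×37 − 183 = 39°; Δλ = -0.5141°.
Transverse Mercator on WGS84 with k₀ = 0.9996 gives E = 469019.573 m, N = 6350653.379 m.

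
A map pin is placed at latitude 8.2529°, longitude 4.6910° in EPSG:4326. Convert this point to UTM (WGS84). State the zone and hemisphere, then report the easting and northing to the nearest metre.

Zone 31N: E 686256 m, N 912651 m

Longitude 4.6910° lies in the 6° band [0°, 6°), giving zone 31; latitude is north of the equator, so 31N.
Zone 31 central meridian λ₀ = 6×31 − 183 = 3°; Δλ = +1.6910°.
Transverse Mercator on WGS84 with k₀ = 0.9996 gives E = 686256.285 m, N = 912651.129 m.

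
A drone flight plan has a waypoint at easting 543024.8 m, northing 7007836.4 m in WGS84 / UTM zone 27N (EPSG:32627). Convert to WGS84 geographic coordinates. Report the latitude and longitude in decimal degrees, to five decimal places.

lat 63.19710°, lon -20.14480°

Zone 27N: λ₀ = -21°, k₀ = 0.9996, false easting 500000 m.
Meridian distance M = (N − FN)/k₀ = 7010640.7 m.
Inverse transverse Mercator on WGS84 gives φ = 63.19709970°, λ = -20.14480007°.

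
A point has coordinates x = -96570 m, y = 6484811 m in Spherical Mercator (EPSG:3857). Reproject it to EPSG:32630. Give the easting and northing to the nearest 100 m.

Web Mercator inverse (R = 6378137 m) → φ = 50.22199732°, λ = -0.86750307°.
UTM 30N forward: E = 652118.588 m, N = 5565489.910 m.

E 652100 m, N 5565500 m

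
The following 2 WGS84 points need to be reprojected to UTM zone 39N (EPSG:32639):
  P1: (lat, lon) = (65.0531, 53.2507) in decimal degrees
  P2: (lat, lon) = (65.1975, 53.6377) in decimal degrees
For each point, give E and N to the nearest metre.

UTM zone 39N: λ₀ = 51°, k₀ = 0.9996.
P1 (65.0531°, 53.2507°) → (605907.216, 7216258.874) m.
P2 (65.1975°, 53.6377°) → (623437.744, 7233045.712) m.

P1: E 605907 m, N 7216259 m; P2: E 623438 m, N 7233046 m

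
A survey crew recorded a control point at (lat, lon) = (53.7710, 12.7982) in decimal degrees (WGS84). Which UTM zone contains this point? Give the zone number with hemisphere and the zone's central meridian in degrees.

Zone 33N, central meridian 15°

UTM zone = ⌊(λ + 180)/6⌋ + 1; 12.7982° ∈ [12°, 18°) → zone 33.
Hemisphere: N (φ ≥ 0).
Central meridian λ₀ = 6×33 − 183 = 15°.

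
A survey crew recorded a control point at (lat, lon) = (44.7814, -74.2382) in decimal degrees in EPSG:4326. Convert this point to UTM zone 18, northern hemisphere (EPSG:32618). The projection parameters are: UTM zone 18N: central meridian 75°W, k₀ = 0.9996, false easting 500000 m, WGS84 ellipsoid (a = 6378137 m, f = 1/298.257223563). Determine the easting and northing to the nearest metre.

E 560269 m, N 4958949 m

Zone 18 central meridian λ₀ = 6×18 − 183 = -75°; Δλ = +0.7618°.
Transverse Mercator on WGS84 with k₀ = 0.9996 gives E = 560269.375 m, N = 4958949.418 m.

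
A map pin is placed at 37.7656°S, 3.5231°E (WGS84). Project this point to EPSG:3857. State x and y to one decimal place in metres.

x 392189.7 m, y -4546365.7 m

Web Mercator is spherical with R = a = 6378137 m.
x = R·λ = 6378137 × 0.061489695 = 392189.698 m.
y = R·ln tan(π/4 + φ/2) = 6378137 × -0.712804643 = -4546365.669 m.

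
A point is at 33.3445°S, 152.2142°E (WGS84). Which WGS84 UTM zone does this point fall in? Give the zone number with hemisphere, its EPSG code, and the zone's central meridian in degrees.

Zone 56S (EPSG:32756), central meridian 153°

UTM zone = ⌊(λ + 180)/6⌋ + 1; 152.2142° ∈ [150°, 156°) → zone 56.
Hemisphere: S (φ < 0).
Central meridian λ₀ = 6×56 − 183 = 153°.
EPSG code: 32756.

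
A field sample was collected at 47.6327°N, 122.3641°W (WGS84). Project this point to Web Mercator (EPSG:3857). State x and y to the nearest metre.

x -13621509 m, y 6045965 m

Web Mercator is spherical with R = a = 6378137 m.
x = R·λ = 6378137 × -2.135656431 = -13621509.303 m.
y = R·ln tan(π/4 + φ/2) = 6378137 × 0.947920261 = 6045965.287 m.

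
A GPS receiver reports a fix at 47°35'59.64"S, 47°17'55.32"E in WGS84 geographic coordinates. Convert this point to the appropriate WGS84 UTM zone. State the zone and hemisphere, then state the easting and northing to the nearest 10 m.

Longitude 47.2987° lies in the 6° band [42°, 48°), giving zone 38; latitude is south of the equator, so 38S.
Zone 38 central meridian λ₀ = 6×38 − 183 = 45°; Δλ = +2.2987°.
Transverse Mercator on WGS84 with k₀ = 0.9996 gives E = 672790.162 m, N = 4725607.412 m.

Zone 38S: E 672790 m, N 4725610 m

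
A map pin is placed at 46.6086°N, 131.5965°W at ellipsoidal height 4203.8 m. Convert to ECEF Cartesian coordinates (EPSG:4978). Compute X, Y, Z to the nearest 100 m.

X -2916000 m, Y -3284700 m, Z 4615000 m

WGS84: a = 6378137 m, e² = 0.006694380; N(φ) = a/√(1−e²sin²φ) = 6389440.457 m.
X = (N+h)·cosφ·cosλ = -2915959.663 m; Y = (N+h)·cosφ·sinλ = -3284728.538 m; Z = (N(1−e²)+h)·sinφ = 4615036.863 m.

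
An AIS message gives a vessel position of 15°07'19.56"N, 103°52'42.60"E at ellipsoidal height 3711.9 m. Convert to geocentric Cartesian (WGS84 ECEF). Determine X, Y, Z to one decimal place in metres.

X -1478103.3 m, Y 5982364.2 m, Z 1654114.7 m

WGS84: a = 6378137 m, e² = 0.006694380; N(φ) = a/√(1−e²sin²φ) = 6379590.429 m.
X = (N+h)·cosφ·cosλ = -1478103.345 m; Y = (N+h)·cosφ·sinλ = 5982364.198 m; Z = (N(1−e²)+h)·sinφ = 1654114.680 m.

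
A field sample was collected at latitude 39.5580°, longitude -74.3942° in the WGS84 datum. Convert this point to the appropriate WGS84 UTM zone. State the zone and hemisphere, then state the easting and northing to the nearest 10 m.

Longitude -74.3942° lies in the 6° band [-78°, -72°), giving zone 18; latitude is north of the equator, so 18N.
Zone 18 central meridian λ₀ = 6×18 − 183 = -75°; Δλ = +0.6058°.
Transverse Mercator on WGS84 with k₀ = 0.9996 gives E = 552042.955 m, N = 4378876.640 m.

Zone 18N: E 552040 m, N 4378880 m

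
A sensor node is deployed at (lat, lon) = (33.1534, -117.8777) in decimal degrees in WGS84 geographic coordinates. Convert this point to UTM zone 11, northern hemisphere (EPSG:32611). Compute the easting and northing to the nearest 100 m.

E 418100 m, N 3668600 m

Zone 11 central meridian λ₀ = 6×11 − 183 = -117°; Δλ = -0.8777°.
Transverse Mercator on WGS84 with k₀ = 0.9996 gives E = 418149.804 m, N = 3668635.961 m.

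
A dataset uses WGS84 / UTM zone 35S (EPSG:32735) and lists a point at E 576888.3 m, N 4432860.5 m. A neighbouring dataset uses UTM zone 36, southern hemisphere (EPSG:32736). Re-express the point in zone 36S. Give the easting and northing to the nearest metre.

UTM 35S → geographic: φ = -50.25139977°, λ = 28.07849977°.
UTM 36S (λ₀ = 33°) forward: E = 149211.803 m, N = 4421820.507 m.

E 149212 m, N 4421821 m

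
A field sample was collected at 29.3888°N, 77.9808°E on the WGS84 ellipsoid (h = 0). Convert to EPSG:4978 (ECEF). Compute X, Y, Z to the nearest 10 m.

X 1158190 m, Y 5439890 m, Z 3111520 m

WGS84: a = 6378137 m, e² = 0.006694380; N(φ) = a/√(1−e²sin²φ) = 6383284.437 m.
X = (N+h)·cosφ·cosλ = 1158189.974 m; Y = (N+h)·cosφ·sinλ = 5439891.122 m; Z = (N(1−e²)+h)·sinφ = 3111521.057 m.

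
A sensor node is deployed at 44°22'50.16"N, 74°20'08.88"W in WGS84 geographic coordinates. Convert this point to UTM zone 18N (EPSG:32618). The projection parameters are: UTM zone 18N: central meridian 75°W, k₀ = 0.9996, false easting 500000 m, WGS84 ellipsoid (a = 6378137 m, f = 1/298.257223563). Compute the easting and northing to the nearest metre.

Zone 18 central meridian λ₀ = 6×18 − 183 = -75°; Δλ = +0.6642°.
Transverse Mercator on WGS84 with k₀ = 0.9996 gives E = 552910.081 m, N = 4914361.161 m.

E 552910 m, N 4914361 m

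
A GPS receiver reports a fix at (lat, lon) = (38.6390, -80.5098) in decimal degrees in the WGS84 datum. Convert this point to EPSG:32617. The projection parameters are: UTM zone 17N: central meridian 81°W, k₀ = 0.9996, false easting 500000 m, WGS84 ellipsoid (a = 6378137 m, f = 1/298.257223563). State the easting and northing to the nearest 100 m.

E 542700 m, N 4276800 m

Zone 17 central meridian λ₀ = 6×17 − 183 = -81°; Δλ = +0.4902°.
Transverse Mercator on WGS84 with k₀ = 0.9996 gives E = 542662.241 m, N = 4276831.224 m.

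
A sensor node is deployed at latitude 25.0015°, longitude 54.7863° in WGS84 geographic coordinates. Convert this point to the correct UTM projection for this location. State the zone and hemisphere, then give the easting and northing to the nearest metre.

Longitude 54.7863° lies in the 6° band [54°, 60°), giving zone 40; latitude is north of the equator, so 40N.
Zone 40 central meridian λ₀ = 6×40 − 183 = 57°; Δλ = -2.2137°.
Transverse Mercator on WGS84 with k₀ = 0.9996 gives E = 276582.909 m, N = 2766938.575 m.

Zone 40N: E 276583 m, N 2766939 m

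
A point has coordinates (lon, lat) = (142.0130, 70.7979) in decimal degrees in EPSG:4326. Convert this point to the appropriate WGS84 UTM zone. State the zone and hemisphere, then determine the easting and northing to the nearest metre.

Zone 54N: E 537184 m, N 7855167 m

Longitude 142.0130° lies in the 6° band [138°, 144°), giving zone 54; latitude is north of the equator, so 54N.
Zone 54 central meridian λ₀ = 6×54 − 183 = 141°; Δλ = +1.0130°.
Transverse Mercator on WGS84 with k₀ = 0.9996 gives E = 537183.906 m, N = 7855167.278 m.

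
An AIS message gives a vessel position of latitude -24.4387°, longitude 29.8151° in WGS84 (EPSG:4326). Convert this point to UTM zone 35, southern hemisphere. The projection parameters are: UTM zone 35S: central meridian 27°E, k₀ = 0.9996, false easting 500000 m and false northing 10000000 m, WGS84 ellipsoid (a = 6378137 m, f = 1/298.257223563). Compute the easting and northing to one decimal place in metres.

E 785423.9 m, N 7294299.4 m

Zone 35 central meridian λ₀ = 6×35 − 183 = 27°; Δλ = +2.8151°.
Transverse Mercator on WGS84 with k₀ = 0.9996 gives E = 785423.898 m, N = 7294299.369 m.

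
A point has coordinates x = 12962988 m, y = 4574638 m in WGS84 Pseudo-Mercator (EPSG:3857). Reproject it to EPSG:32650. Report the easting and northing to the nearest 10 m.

Web Mercator inverse (R = 6378137 m) → φ = 37.96610010°, λ = 116.44850248°.
UTM 50N forward: E = 451557.527 m, N = 4202197.196 m.

E 451560 m, N 4202200 m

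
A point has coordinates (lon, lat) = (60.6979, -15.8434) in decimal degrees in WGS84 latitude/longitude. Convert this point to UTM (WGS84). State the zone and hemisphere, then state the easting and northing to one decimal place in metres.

Longitude 60.6979° lies in the 6° band [60°, 66°), giving zone 41; latitude is south of the equator, so 41S.
Zone 41 central meridian λ₀ = 6×41 − 183 = 63°; Δλ = -2.3021°.
Transverse Mercator on WGS84 with k₀ = 0.9996 gives E = 253446.941 m, N = 8247033.935 m.

Zone 41S: E 253446.9 m, N 8247033.9 m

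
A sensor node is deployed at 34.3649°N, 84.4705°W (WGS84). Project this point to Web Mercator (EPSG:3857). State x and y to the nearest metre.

x -9403213 m, y 4077905 m

Web Mercator is spherical with R = a = 6378137 m.
x = R·λ = 6378137 × -1.474288346 = -9403213.047 m.
y = R·ln tan(π/4 + φ/2) = 6378137 × 0.639356768 = 4077905.056 m.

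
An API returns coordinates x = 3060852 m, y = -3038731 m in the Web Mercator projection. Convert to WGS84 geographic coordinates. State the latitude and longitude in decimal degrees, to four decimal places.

R = 6378137 m. λ = x/R = 27.49610134°.
φ = 2·arctan(exp(y/R)) − 90° = 2·arctan(0.62100) − 90° = -26.31969725°.

lat -26.3197°, lon 27.4961°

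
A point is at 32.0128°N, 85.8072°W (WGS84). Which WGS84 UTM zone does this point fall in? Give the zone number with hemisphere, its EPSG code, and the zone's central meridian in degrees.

Zone 16N (EPSG:32616), central meridian -87°

UTM zone = ⌊(λ + 180)/6⌋ + 1; -85.8072° ∈ [-90°, -84°) → zone 16.
Hemisphere: N (φ ≥ 0).
Central meridian λ₀ = 6×16 − 183 = -87°.
EPSG code: 32616.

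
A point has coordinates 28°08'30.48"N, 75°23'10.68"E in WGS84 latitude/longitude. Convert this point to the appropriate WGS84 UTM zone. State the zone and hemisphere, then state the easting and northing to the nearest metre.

Longitude 75.3863° lies in the 6° band [72°, 78°), giving zone 43; latitude is north of the equator, so 43N.
Zone 43 central meridian λ₀ = 6×43 − 183 = 75°; Δλ = +0.3863°.
Transverse Mercator on WGS84 with k₀ = 0.9996 gives E = 537932.315 m, N = 3112970.758 m.

Zone 43N: E 537932 m, N 3112971 m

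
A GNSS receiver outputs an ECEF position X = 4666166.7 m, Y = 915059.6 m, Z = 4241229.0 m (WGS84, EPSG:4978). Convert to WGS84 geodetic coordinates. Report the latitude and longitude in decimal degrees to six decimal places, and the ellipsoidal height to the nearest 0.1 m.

lat 41.922300°, lon 11.095200°, h 3057.3 m

λ = atan2(Y, X) = 11.09520049°; p = √(X²+Y²) = 4755044.2 m.
Bowring's method on WGS84 (a = 6378137 m, b = 6356752.314 m) gives φ = 41.92230003°, h = 3057.322 m.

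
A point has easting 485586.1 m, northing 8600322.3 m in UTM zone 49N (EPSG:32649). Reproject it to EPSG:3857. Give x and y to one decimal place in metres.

x 12290161.7 m, y 14095633.0 m

Unproject from UTM 49N (λ₀ = 111°) → φ = 77.47920030°, λ = 110.40440087°.
Web Mercator (R = 6378137 m): x = 12290161.686 m, y = 14095633.027 m.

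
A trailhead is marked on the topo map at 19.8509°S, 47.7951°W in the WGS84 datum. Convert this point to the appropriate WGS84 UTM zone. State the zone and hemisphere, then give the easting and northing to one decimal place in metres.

Longitude -47.7951° lies in the 6° band [-48°, -42°), giving zone 23; latitude is south of the equator, so 23S.
Zone 23 central meridian λ₀ = 6×23 − 183 = -45°; Δλ = -2.7951°.
Transverse Mercator on WGS84 with k₀ = 0.9996 gives E = 207253.672 m, N = 7802591.843 m.

Zone 23S: E 207253.7 m, N 7802591.8 m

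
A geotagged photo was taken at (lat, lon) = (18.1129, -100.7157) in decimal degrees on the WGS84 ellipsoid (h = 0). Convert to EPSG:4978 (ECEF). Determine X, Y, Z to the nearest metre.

X -1127522 m, Y -5958290 m, Z 1970265 m

WGS84: a = 6378137 m, e² = 0.006694380; N(φ) = a/√(1−e²sin²φ) = 6380201.428 m.
X = (N+h)·cosφ·cosλ = -1127521.640 m; Y = (N+h)·cosφ·sinλ = -5958290.039 m; Z = (N(1−e²)+h)·sinφ = 1970264.958 m.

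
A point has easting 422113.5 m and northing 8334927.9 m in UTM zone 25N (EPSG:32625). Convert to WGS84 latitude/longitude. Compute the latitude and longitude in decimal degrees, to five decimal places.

lat 75.08550°, lon -35.71190°

Zone 25N: λ₀ = -33°, k₀ = 0.9996, false easting 500000 m.
Meridian distance M = (N − FN)/k₀ = 8338263.2 m.
Inverse transverse Mercator on WGS84 gives φ = 75.08549976°, λ = -35.71189871°.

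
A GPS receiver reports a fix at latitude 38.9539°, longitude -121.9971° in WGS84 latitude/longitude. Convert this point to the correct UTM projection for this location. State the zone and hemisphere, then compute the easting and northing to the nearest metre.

Longitude -121.9971° lies in the 6° band [-126°, -120°), giving zone 10; latitude is north of the equator, so 10N.
Zone 10 central meridian λ₀ = 6×10 − 183 = -123°; Δλ = +1.0029°.
Transverse Mercator on WGS84 with k₀ = 0.9996 gives E = 586900.135 m, N = 4312139.015 m.

Zone 10N: E 586900 m, N 4312139 m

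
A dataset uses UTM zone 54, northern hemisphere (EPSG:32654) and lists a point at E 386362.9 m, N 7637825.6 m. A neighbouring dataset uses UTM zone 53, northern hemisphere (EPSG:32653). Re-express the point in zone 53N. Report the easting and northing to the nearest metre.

E 628116 m, N 7638533 m

UTM 54N → geographic: φ = 68.82829986°, λ = 138.17979879°.
UTM 53N (λ₀ = 135°) forward: E = 628116.334 m, N = 7638533.206 m.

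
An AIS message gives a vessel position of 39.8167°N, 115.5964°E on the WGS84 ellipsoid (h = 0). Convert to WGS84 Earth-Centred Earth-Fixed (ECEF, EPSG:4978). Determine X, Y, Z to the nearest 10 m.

X -2119430 m, Y 4424310 m, Z 4062370 m

WGS84: a = 6378137 m, e² = 0.006694380; N(φ) = a/√(1−e²sin²φ) = 6386908.664 m.
X = (N+h)·cosφ·cosλ = -2119433.100 m; Y = (N+h)·cosφ·sinλ = 4424311.496 m; Z = (N(1−e²)+h)·sinφ = 4062373.887 m.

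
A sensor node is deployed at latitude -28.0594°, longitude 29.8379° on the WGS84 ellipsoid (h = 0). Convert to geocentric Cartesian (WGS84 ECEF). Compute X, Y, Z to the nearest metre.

X 4885946 m, Y 2802501 m, Z -2982316 m

WGS84: a = 6378137 m, e² = 0.006694380; N(φ) = a/√(1−e²sin²φ) = 6382865.975 m.
X = (N+h)·cosφ·cosλ = 4885945.956 m; Y = (N+h)·cosφ·sinλ = 2802501.268 m; Z = (N(1−e²)+h)·sinφ = -2982315.857 m.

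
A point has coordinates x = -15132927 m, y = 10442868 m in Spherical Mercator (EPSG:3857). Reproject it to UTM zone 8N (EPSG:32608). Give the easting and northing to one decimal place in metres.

E 460622.8 m, N 7541614.5 m

Web Mercator inverse (R = 6378137 m) → φ = 67.98610007°, λ = -135.94139618°.
UTM 8N forward: E = 460622.787 m, N = 7541614.497 m.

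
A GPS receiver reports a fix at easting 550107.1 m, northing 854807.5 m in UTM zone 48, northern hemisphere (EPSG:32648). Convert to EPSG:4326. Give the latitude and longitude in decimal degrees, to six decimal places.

Zone 48N: λ₀ = 105°, k₀ = 0.9996, false easting 500000 m.
Meridian distance M = (N − FN)/k₀ = 855149.6 m.
Inverse transverse Mercator on WGS84 gives φ = 7.73299989°, λ = 105.45440037°.

lat 7.733000°, lon 105.454400°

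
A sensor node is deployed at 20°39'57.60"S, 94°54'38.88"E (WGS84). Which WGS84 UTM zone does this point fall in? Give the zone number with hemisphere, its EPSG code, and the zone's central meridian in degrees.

Zone 46S (EPSG:32746), central meridian 93°

UTM zone = ⌊(λ + 180)/6⌋ + 1; 94.9108° ∈ [90°, 96°) → zone 46.
Hemisphere: S (φ < 0).
Central meridian λ₀ = 6×46 − 183 = 93°.
EPSG code: 32746.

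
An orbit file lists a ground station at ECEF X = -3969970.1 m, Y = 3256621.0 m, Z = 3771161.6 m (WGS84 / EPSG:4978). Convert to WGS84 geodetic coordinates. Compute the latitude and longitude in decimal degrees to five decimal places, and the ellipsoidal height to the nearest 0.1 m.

λ = atan2(Y, X) = 140.63750059°; p = √(X²+Y²) = 5134807.0 m.
Bowring's method on WGS84 (a = 6378137 m, b = 6356752.314 m) gives φ = 36.47850032°, h = 244.134 m.

lat 36.47850°, lon 140.63750°, h 244.1 m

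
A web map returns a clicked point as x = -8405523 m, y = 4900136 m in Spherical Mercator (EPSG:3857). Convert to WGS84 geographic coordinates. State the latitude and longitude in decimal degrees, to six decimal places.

R = 6378137 m. λ = x/R = -75.50809782°.
φ = 2·arctan(exp(y/R)) − 90° = 2·arctan(2.15603) − 90° = 40.23489827°.

lat 40.234898°, lon -75.508098°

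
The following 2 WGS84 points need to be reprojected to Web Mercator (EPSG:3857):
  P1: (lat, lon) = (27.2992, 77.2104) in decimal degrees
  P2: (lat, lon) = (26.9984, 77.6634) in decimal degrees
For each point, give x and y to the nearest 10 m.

Web Mercator: x = R·λ, y = R·ln tan(π/4+φ/2), R = 6378137 m.
P1 (27.2992°, 77.2104°) → (8595022.412, 3160902.825) m.
P2 (26.9984°, 77.6634°) → (8645450.141, 3123271.852) m.

P1: x 8595020 m, y 3160900 m; P2: x 8645450 m, y 3123270 m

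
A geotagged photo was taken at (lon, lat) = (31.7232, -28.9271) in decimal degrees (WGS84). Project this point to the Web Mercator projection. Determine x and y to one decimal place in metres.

x 3531410.5 m, y -3366370.8 m

Web Mercator is spherical with R = a = 6378137 m.
x = R·λ = 6378137 × 0.553674289 = 3531410.470 m.
y = R·ln tan(π/4 + φ/2) = 6378137 × -0.527798441 = -3366370.766 m.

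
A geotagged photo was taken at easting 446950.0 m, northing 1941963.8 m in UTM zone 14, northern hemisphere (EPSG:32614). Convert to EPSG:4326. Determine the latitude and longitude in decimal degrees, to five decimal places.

lat 17.56350°, lon -99.49990°

Zone 14N: λ₀ = -99°, k₀ = 0.9996, false easting 500000 m.
Meridian distance M = (N − FN)/k₀ = 1942740.9 m.
Inverse transverse Mercator on WGS84 gives φ = 17.56350006°, λ = -99.49990046°.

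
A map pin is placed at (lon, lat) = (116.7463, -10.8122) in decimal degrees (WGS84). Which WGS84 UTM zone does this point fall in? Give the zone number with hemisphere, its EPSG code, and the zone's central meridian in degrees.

UTM zone = ⌊(λ + 180)/6⌋ + 1; 116.7463° ∈ [114°, 120°) → zone 50.
Hemisphere: S (φ < 0).
Central meridian λ₀ = 6×50 − 183 = 117°.
EPSG code: 32750.

Zone 50S (EPSG:32750), central meridian 117°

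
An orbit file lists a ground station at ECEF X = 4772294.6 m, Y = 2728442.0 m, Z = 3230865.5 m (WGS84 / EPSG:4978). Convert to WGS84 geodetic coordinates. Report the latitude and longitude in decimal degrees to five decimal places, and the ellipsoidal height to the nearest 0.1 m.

lat 30.61230°, lon 29.75770°, h 3711.7 m

λ = atan2(Y, X) = 29.75769998°; p = √(X²+Y²) = 5497198.5 m.
Bowring's method on WGS84 (a = 6378137 m, b = 6356752.314 m) gives φ = 30.61229975°, h = 3711.665 m.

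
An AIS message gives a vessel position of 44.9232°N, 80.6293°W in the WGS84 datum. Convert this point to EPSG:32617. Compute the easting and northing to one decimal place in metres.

E 529255.8 m, N 4974485.8 m

Zone 17 central meridian λ₀ = 6×17 − 183 = -81°; Δλ = +0.3707°.
Transverse Mercator on WGS84 with k₀ = 0.9996 gives E = 529255.836 m, N = 4974485.784 m.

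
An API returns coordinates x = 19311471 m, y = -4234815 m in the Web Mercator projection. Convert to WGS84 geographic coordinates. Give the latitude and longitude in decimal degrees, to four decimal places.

lat -35.5203°, lon 173.4779°

R = 6378137 m. λ = x/R = 173.47789558°.
φ = 2·arctan(exp(y/R)) − 90° = 2·arctan(0.51481) − 90° = -35.52030315°.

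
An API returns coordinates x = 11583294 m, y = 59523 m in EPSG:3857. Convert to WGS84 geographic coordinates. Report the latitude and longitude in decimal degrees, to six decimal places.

R = 6378137 m. λ = x/R = 104.05450041°.
φ = 2·arctan(exp(y/R)) − 90° = 2·arctan(1.00938) − 90° = 0.53469645°.

lat 0.534696°, lon 104.054500°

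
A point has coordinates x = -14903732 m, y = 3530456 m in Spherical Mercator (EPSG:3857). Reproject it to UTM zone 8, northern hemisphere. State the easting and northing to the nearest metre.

Web Mercator inverse (R = 6378137 m) → φ = 30.20909911°, λ = -133.88250246°.
UTM 8N forward: E = 607556.773 m, N = 3342483.398 m.

E 607557 m, N 3342483 m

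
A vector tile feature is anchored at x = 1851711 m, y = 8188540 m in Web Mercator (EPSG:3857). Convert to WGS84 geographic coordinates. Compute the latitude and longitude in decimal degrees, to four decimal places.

R = 6378137 m. λ = x/R = 16.63420293°.
φ = 2·arctan(exp(y/R)) − 90° = 2·arctan(3.61050) − 90° = 59.03770107°.

lat 59.0377°, lon 16.6342°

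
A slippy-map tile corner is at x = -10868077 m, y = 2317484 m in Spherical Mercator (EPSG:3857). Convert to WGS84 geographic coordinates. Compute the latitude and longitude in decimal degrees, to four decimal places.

lat 20.3748°, lon -97.6296°

R = 6378137 m. λ = x/R = -97.62959678°.
φ = 2·arctan(exp(y/R)) − 90° = 2·arctan(1.43814) − 90° = 20.37479671°.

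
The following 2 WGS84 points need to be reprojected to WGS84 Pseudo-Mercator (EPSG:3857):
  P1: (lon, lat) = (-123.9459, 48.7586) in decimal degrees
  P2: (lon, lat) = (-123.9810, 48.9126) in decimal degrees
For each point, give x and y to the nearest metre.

P1: x -13797594 m, y 6234000 m; P2: x -13801502 m, y 6260044 m

Web Mercator: x = R·λ, y = R·ln tan(π/4+φ/2), R = 6378137 m.
P1 (48.7586°, -123.9459°) → (-13797594.474, 6233999.688) m.
P2 (48.9126°, -123.9810°) → (-13801501.788, 6260044.433) m.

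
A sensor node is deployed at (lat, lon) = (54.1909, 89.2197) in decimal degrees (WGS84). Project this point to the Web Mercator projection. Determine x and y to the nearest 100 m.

Web Mercator is spherical with R = a = 6378137 m.
x = R·λ = 6378137 × 1.557177523 = 9931891.573 m.
y = R·ln tan(π/4 + φ/2) = 6378137 × 1.129858717 = 7206393.690 m.

x 9931900 m, y 7206400 m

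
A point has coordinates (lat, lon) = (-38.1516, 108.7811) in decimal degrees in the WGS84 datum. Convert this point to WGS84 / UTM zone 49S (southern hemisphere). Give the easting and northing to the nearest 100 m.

E 305600 m, N 5775000 m

Zone 49 central meridian λ₀ = 6×49 − 183 = 111°; Δλ = -2.2189°.
Transverse Mercator on WGS84 with k₀ = 0.9996 gives E = 305576.612 m, N = 5775038.133 m.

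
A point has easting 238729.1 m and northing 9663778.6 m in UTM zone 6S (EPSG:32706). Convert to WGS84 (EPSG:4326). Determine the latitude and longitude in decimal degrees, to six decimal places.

lat -3.039300°, lon -149.350600°

Zone 6S: λ₀ = -147°, k₀ = 0.9996, false easting 500000 m, false northing 10000000 m.
Meridian distance M = (N − FN)/k₀ = -336355.9 m.
Inverse transverse Mercator on WGS84 gives φ = -3.03929988°, λ = -149.35060043°.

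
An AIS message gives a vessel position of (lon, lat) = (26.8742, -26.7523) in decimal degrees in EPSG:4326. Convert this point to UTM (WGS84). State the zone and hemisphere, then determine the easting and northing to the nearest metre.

Longitude 26.8742° lies in the 6° band [24°, 30°), giving zone 35; latitude is south of the equator, so 35S.
Zone 35 central meridian λ₀ = 6×35 − 183 = 27°; Δλ = -0.1258°.
Transverse Mercator on WGS84 with k₀ = 0.9996 gives E = 487491.493 m, N = 7040993.148 m.

Zone 35S: E 487491 m, N 7040993 m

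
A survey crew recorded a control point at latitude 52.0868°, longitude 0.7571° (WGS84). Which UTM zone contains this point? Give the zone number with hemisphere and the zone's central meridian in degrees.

UTM zone = ⌊(λ + 180)/6⌋ + 1; 0.7571° ∈ [0°, 6°) → zone 31.
Hemisphere: N (φ ≥ 0).
Central meridian λ₀ = 6×31 − 183 = 3°.

Zone 31N, central meridian 3°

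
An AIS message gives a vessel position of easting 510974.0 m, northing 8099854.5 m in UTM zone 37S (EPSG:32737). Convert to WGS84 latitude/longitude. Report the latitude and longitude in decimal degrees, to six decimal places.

lat -17.186100°, lon 39.103200°

Zone 37S: λ₀ = 39°, k₀ = 0.9996, false easting 500000 m, false northing 10000000 m.
Meridian distance M = (N − FN)/k₀ = -1900905.9 m.
Inverse transverse Mercator on WGS84 gives φ = -17.18610041°, λ = 39.10319955°.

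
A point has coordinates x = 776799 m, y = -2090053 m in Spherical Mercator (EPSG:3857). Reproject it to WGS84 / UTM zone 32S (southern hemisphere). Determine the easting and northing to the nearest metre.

Web Mercator inverse (R = 6378137 m) → φ = -18.44799646°, λ = 6.97810414°.
UTM 32S forward: E = 286468.124 m, N = 7959056.121 m.

E 286468 m, N 7959056 m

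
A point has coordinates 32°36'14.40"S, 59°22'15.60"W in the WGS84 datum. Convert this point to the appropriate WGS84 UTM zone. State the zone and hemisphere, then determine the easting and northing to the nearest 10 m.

Longitude -59.3710° lies in the 6° band [-60°, -54°), giving zone 21; latitude is south of the equator, so 21S.
Zone 21 central meridian λ₀ = 6×21 − 183 = -57°; Δλ = -2.3710°.
Transverse Mercator on WGS84 with k₀ = 0.9996 gives E = 277500.091 m, N = 6390130.777 m.

Zone 21S: E 277500 m, N 6390130 m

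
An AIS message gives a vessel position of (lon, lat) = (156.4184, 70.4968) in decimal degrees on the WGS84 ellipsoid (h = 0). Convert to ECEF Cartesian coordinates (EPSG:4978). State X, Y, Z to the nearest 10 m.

WGS84: a = 6378137 m, e² = 0.006694380; N(φ) = a/√(1−e²sin²φ) = 6397191.295 m.
X = (N+h)·cosφ·cosλ = -1957408.217 m; Y = (N+h)·cosφ·sinλ = 854422.141 m; Z = (N(1−e²)+h)·sinφ = 5989770.628 m.

X -1957410 m, Y 854420 m, Z 5989770 m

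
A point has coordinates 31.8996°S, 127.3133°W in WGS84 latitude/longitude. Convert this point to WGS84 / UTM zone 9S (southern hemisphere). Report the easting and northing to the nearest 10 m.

Zone 9 central meridian λ₀ = 6×9 − 183 = -129°; Δλ = +1.6867°.
Transverse Mercator on WGS84 with k₀ = 0.9996 gives E = 659501.442 m, N = 6469451.959 m.

E 659500 m, N 6469450 m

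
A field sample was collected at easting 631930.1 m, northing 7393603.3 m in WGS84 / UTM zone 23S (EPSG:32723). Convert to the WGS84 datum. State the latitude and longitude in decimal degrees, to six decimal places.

lat -23.562600°, lon -43.707300°

Zone 23S: λ₀ = -45°, k₀ = 0.9996, false easting 500000 m, false northing 10000000 m.
Meridian distance M = (N − FN)/k₀ = -2607439.7 m.
Inverse transverse Mercator on WGS84 gives φ = -23.56260035°, λ = -43.70730042°.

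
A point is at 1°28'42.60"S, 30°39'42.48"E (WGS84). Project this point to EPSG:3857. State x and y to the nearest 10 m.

Web Mercator is spherical with R = a = 6378137 m.
x = R·λ = 6378137 × 0.535149365 = 3413255.963 m.
y = R·ln tan(π/4 + φ/2) = 6378137 × -0.025807557 = -164604.136 m.

x 3413260 m, y -164600 m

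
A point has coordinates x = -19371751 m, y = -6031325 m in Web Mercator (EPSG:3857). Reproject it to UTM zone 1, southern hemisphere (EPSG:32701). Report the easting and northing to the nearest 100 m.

E 724300 m, N 4730100 m

Web Mercator inverse (R = 6378137 m) → φ = -47.54399877°, λ = -174.01940003°.
UTM 1S forward: E = 724282.720 m, N = 4730074.422 m.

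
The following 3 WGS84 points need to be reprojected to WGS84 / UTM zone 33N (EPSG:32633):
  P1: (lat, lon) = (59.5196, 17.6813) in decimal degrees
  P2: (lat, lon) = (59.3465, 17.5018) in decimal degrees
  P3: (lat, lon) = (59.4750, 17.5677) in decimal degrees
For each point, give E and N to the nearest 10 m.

P1: E 651690 m, N 6600970 m; P2: E 642270 m, N 6581310 m; P3: E 645460 m, N 6595750 m

UTM zone 33N: λ₀ = 15°, k₀ = 0.9996.
P1 (59.5196°, 17.6813°) → (651692.755, 6600971.852) m.
P2 (59.3465°, 17.5018°) → (642265.755, 6581308.654) m.
P3 (59.4750°, 17.5677°) → (645459.856, 6595753.853) m.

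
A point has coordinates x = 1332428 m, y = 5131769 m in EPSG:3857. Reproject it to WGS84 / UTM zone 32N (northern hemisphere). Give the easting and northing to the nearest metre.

Web Mercator inverse (R = 6378137 m) → φ = 41.80469868°, λ = 11.96940437°.
UTM 32N forward: E = 746682.016 m, N = 4632355.579 m.

E 746682 m, N 4632356 m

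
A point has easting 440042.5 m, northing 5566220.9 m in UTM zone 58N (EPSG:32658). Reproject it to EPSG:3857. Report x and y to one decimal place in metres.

Unproject from UTM 58N (λ₀ = 165°) → φ = 50.24510015°, λ = 164.15910023°.
Web Mercator (R = 6378137 m): x = 18274107.446 m, y = 6488831.568 m.

x 18274107.4 m, y 6488831.6 m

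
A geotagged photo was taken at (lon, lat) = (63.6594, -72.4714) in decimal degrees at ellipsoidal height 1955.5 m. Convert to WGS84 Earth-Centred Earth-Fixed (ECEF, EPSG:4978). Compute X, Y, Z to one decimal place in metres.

WGS84: a = 6378137 m, e² = 0.006694380; N(φ) = a/√(1−e²sin²φ) = 6397638.349 m.
X = (N+h)·cosφ·cosλ = 855217.931 m; Y = (N+h)·cosφ·sinλ = 1727319.433 m; Z = (N(1−e²)+h)·sinφ = -6061600.214 m.

X 855217.9 m, Y 1727319.4 m, Z -6061600.2 m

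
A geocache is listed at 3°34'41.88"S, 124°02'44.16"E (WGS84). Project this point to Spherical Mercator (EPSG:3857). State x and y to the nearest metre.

Web Mercator is spherical with R = a = 6378137 m.
x = R·λ = 6378137 × 2.165004143 = 13808693.027 m.
y = R·ln tan(π/4 + φ/2) = 6378137 × -0.062493755 = -398593.730 m.

x 13808693 m, y -398594 m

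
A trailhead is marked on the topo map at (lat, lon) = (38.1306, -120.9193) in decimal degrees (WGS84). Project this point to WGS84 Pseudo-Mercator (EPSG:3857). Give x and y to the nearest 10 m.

Web Mercator is spherical with R = a = 6378137 m.
x = R·λ = 6378137 × -2.110439914 = -13460674.903 m.
y = R·ln tan(π/4 + φ/2) = 6378137 × 0.720883179 = 4597891.676 m.

x -13460670 m, y 4597890 m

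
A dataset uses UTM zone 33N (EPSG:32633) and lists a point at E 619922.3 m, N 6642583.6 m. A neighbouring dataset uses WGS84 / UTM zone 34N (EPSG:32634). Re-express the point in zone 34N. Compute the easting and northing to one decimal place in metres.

UTM 33N → geographic: φ = 59.90330008°, λ = 17.14400063°.
UTM 34N (λ₀ = 21°) forward: E = 284374.901 m, N = 6646923.142 m.

E 284374.9 m, N 6646923.1 m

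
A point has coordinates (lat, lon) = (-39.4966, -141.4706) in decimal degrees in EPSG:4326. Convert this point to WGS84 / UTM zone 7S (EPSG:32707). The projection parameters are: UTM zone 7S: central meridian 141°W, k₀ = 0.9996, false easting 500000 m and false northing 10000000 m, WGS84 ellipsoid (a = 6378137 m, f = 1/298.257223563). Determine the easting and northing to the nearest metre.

E 459536 m, N 5628007 m

Zone 7 central meridian λ₀ = 6×7 − 183 = -141°; Δλ = -0.4706°.
Transverse Mercator on WGS84 with k₀ = 0.9996 gives E = 459536.217 m, N = 5628007.132 m.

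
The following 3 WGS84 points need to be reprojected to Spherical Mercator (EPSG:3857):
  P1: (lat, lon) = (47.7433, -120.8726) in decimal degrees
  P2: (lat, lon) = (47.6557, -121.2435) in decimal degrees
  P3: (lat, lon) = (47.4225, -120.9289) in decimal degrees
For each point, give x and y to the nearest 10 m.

Web Mercator: x = R·λ, y = R·ln tan(π/4+φ/2), R = 6378137 m.
P1 (47.7433°, -120.8726°) → (-13455476.283, 6064254.857) m.
P2 (47.6557°, -121.2435°) → (-13496764.682, 6049765.532) m.
P3 (47.4225°, -120.9289°) → (-13461743.570, 6011311.570) m.

P1: x -13455480 m, y 6064250 m; P2: x -13496760 m, y 6049770 m; P3: x -13461740 m, y 6011310 m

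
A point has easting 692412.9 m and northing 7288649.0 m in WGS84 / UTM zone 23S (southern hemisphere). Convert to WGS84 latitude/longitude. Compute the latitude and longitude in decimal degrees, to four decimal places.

lat -24.5040°, lon -43.1010°

Zone 23S: λ₀ = -45°, k₀ = 0.9996, false easting 500000 m, false northing 10000000 m.
Meridian distance M = (N − FN)/k₀ = -2712436.0 m.
Inverse transverse Mercator on WGS84 gives φ = -24.50399970°, λ = -43.10100027°.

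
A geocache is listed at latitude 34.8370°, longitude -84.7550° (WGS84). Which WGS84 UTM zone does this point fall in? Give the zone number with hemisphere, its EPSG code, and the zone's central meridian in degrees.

UTM zone = ⌊(λ + 180)/6⌋ + 1; -84.7550° ∈ [-90°, -84°) → zone 16.
Hemisphere: N (φ ≥ 0).
Central meridian λ₀ = 6×16 − 183 = -87°.
EPSG code: 32616.

Zone 16N (EPSG:32616), central meridian -87°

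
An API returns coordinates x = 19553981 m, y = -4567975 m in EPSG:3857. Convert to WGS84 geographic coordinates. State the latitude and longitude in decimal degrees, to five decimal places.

R = 6378137 m. λ = x/R = 175.65639998°.
φ = 2·arctan(exp(y/R)) − 90° = 2·arctan(0.48861) − 90° = -37.91889696°.

lat -37.91890°, lon 175.65640°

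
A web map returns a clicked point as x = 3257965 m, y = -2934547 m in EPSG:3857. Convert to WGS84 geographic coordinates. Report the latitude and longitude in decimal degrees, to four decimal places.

lat -25.4778°, lon 29.2668°

R = 6378137 m. λ = x/R = 29.26679755°.
φ = 2·arctan(exp(y/R)) − 90° = 2·arctan(0.63122) − 90° = -25.47780264°.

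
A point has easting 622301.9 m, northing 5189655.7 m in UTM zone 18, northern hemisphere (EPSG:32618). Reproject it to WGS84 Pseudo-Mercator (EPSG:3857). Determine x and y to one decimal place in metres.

Unproject from UTM 18N (λ₀ = -75°) → φ = 46.84919969°, λ = -73.39580056°.
Web Mercator (R = 6378137 m): x = -8170383.145 m, y = 5917494.266 m.

x -8170383.1 m, y 5917494.3 m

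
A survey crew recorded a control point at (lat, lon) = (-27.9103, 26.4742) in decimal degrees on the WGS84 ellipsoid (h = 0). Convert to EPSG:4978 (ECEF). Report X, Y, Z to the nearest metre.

WGS84: a = 6378137 m, e² = 0.006694380; N(φ) = a/√(1−e²sin²φ) = 6382819.832 m.
X = (N+h)·cosφ·cosλ = 5048902.436 m; Y = (N+h)·cosφ·sinλ = 2514451.883 m; Z = (N(1−e²)+h)·sinφ = -2967724.740 m.

X 5048902 m, Y 2514452 m, Z -2967725 m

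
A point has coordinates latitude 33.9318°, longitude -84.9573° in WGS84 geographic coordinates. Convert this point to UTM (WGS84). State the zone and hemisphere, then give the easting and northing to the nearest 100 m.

Longitude -84.9573° lies in the 6° band [-90°, -84°), giving zone 16; latitude is north of the equator, so 16N.
Zone 16 central meridian λ₀ = 6×16 − 183 = -87°; Δλ = +2.0427°.
Transverse Mercator on WGS84 with k₀ = 0.9996 gives E = 688804.733 m, N = 3756473.324 m.

Zone 16N: E 688800 m, N 3756500 m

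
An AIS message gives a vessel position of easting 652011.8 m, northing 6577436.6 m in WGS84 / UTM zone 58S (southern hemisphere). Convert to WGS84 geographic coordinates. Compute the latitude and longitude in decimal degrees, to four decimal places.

Zone 58S: λ₀ = 165°, k₀ = 0.9996, false easting 500000 m, false northing 10000000 m.
Meridian distance M = (N − FN)/k₀ = -3423933.0 m.
Inverse transverse Mercator on WGS84 gives φ = -30.92670028°, λ = 166.59099955°.

lat -30.9267°, lon 166.5910°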